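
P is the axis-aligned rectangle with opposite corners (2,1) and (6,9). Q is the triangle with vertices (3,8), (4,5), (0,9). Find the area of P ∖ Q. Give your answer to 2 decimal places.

29.33

|P| = 32, |P∩Q| = 2.6667.
|P ∖ Q| = |P| − |P∩Q| = 32 − 2.6667 = 29.33.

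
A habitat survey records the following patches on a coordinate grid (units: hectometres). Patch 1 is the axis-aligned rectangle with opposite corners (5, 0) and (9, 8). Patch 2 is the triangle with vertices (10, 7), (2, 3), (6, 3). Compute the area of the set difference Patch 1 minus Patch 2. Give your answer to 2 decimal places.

26.50

|Patch 1| = 32, |Patch 1∩Patch 2| = 5.5.
|Patch 1 ∖ Patch 2| = |Patch 1| − |Patch 1∩Patch 2| = 32 − 5.5 = 26.50.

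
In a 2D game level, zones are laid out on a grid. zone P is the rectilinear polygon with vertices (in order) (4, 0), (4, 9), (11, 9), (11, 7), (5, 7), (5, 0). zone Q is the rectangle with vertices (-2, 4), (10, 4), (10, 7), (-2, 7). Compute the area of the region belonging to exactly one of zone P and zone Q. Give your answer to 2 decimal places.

|zone P| = 21, |zone Q| = 36, |zone P∩zone Q| = 3.
|zone P △ zone Q| = |zone P| + |zone Q| − 2·|zone P∩zone Q| = 21 + 36 − 6 = 51.00.

51.00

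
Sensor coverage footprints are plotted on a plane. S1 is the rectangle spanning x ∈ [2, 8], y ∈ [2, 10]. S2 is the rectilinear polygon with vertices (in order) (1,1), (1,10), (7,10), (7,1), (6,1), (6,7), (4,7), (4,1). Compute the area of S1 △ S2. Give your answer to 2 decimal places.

30.00

|S1| = 48, |S2| = 42, |S1∩S2| = 30.
|S1 △ S2| = |S1| + |S2| − 2·|S1∩S2| = 48 + 42 − 60 = 30.00.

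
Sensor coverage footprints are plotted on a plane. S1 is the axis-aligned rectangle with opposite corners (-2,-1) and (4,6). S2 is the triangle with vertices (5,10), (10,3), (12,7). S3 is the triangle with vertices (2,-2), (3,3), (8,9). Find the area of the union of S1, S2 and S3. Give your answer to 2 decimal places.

By inclusion–exclusion:
Individual areas: |S1| = 42, |S2| = 17, |S3| = 9.5.
|S1∩S2| = 0.
|S1∩S3| = 4.2606.
|S2∩S3| = 0.3787.
|S1∩S2∩S3| = 0.
|S1 ∪ S2 ∪ S3| = 68.5 − 4.6393 + 0 = 63.86.

63.86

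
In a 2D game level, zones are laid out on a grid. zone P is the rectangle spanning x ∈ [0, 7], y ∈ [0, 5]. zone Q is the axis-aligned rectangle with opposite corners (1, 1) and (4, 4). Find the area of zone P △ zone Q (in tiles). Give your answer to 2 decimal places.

|zone P∩zone Q|: x∈[1,4], y∈[1,4] → 3·3 = 9.
|zone P △ zone Q| = |zone P| + |zone Q| − 2·|zone P∩zone Q| = 35 + 9 − 18 = 26.00.

26.00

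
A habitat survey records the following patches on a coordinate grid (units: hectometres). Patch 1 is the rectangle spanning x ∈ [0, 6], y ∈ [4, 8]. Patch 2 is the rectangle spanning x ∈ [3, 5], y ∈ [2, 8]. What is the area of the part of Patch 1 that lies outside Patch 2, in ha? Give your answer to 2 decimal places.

16.00

|Patch 1∩Patch 2|: x∈[3,5], y∈[4,8] → 2·4 = 8.
|Patch 1| = 24.
|Patch 1 ∖ Patch 2| = |Patch 1| − |Patch 1∩Patch 2| = 24 − 8 = 16.00.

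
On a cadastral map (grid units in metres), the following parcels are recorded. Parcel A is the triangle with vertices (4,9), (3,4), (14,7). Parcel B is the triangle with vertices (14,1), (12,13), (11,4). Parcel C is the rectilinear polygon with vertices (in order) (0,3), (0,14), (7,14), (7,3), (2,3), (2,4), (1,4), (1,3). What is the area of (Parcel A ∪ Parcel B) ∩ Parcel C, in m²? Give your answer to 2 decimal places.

14.42

The region (Parcel A ∪ Parcel B) ∩ Parcel C is the polygon with vertices (4,9), (7,8.4), (7,5.091), (3,4).
By the shoelace formula its area is 14.42.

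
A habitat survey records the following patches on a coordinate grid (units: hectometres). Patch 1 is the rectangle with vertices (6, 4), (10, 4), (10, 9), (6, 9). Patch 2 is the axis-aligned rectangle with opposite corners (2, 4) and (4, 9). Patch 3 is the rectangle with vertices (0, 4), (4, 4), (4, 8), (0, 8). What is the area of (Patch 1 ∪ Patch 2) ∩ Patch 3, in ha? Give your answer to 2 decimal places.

The region (Patch 1 ∪ Patch 2) ∩ Patch 3 is the polygon with vertices (4,4), (2,4), (2,8), (4,8).
By the shoelace formula its area is 8.00.

8.00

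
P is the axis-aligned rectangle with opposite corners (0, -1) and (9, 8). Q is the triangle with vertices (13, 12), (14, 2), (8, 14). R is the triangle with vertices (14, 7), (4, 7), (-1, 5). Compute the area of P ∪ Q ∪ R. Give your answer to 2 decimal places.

106.43

By inclusion–exclusion:
Individual areas: |P| = 81, |Q| = 24, |R| = 10.
|P∩Q| = 0.
|P∩R| = 8.2.
|Q∩R| = 0.3742.
|P∩Q∩R| = 0.
|P ∪ Q ∪ R| = 115 − 8.5742 + 0 = 106.43.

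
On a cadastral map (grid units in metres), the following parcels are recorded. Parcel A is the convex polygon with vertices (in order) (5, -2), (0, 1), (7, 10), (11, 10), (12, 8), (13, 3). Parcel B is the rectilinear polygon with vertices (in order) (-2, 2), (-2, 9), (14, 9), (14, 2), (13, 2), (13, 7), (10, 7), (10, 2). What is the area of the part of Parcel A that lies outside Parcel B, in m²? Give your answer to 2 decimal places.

|Parcel A| = 91.5, |Parcel A∩Parcel B| = 49.35.
|Parcel A ∖ Parcel B| = |Parcel A| − |Parcel A∩Parcel B| = 91.5 − 49.35 = 42.15.

42.15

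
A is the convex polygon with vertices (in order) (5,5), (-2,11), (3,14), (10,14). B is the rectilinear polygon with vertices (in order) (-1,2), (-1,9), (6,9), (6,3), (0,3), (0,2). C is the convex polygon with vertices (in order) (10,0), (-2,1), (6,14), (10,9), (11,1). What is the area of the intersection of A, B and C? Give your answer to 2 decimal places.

The intersection is the polygon with vertices (6,9), (6,6.8), (5,5), (2.029,7.547), (2.923,9).
By the shoelace formula its area is 10.55.

10.55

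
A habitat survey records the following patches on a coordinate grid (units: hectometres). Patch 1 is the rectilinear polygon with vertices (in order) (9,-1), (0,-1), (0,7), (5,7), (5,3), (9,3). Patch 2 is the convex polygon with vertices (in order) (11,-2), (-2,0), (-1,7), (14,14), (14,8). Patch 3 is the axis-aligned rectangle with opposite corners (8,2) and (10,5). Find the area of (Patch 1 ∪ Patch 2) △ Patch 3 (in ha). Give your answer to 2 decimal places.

160.56

|Patch 1 ∪ Patch 2| = 166.5577.
|(Patch 1 ∪ Patch 2) ∩ Patch 3| = 6.
|(Patch 1 ∪ Patch 2) △ Patch 3| = 166.5577 + 6 − 12 = 160.56.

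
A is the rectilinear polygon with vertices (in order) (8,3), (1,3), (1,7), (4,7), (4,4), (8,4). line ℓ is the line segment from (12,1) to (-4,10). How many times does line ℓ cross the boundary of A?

4

The segment meets the boundary at (4,5.5), (6.667,4), (8,3.25), (1.333,7).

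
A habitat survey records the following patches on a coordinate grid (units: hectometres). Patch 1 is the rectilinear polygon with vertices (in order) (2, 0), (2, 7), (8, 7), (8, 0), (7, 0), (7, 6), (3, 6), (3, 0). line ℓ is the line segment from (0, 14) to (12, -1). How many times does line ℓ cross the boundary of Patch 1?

4

The segment meets the boundary at (8,4), (6.4,6), (5.6,7), (7,5.25).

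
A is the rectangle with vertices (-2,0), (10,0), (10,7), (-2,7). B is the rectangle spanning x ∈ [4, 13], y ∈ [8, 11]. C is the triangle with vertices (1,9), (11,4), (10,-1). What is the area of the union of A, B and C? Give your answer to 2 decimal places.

By inclusion–exclusion:
Individual areas: |A| = 84, |B| = 27, |C| = 27.5.
|A∩B| = 0 (no overlap).
|A∩C| = 22.1.
|B∩C| = 0.
|A∩B∩C| = 0.
|A ∪ B ∪ C| = 138.5 − 22.1 + 0 = 116.40.

116.40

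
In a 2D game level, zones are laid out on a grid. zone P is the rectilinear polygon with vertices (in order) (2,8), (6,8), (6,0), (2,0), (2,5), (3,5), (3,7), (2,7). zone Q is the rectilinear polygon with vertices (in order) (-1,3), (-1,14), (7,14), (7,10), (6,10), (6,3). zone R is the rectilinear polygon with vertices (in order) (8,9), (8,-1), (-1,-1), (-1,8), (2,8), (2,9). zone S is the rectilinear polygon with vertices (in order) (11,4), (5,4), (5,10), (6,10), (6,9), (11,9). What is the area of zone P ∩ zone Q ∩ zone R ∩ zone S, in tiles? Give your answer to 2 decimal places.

4.00

The intersection is the polygon with vertices (6,8), (6,4), (5,4), (5,8).
By the shoelace formula its area is 4.00.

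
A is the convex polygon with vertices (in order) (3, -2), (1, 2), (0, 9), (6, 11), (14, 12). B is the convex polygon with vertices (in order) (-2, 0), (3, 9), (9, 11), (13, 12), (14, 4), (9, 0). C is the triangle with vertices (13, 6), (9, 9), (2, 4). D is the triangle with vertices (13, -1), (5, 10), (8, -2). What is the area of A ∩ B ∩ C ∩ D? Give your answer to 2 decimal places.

The intersection is the polygon with vertices (6.304,4.783), (5.818,6.727), (6.846,7.462), (8.504,5.183).
By the shoelace formula its area is 4.02.

4.02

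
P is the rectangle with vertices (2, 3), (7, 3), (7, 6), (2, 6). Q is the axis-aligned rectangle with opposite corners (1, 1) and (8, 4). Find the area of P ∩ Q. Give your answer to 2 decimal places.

5.00

|P∩Q|: x∈[2,7], y∈[3,4] → 5·1 = 5.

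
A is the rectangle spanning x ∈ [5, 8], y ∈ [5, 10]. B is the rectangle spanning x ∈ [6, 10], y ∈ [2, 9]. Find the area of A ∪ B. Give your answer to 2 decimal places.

35.00

By inclusion–exclusion:
Individual areas: |A| = 15, |B| = 28.
|A∩B|: x∈[6,8], y∈[5,9] → 2·4 = 8.
|A ∪ B| = 43 − 8 = 35.00.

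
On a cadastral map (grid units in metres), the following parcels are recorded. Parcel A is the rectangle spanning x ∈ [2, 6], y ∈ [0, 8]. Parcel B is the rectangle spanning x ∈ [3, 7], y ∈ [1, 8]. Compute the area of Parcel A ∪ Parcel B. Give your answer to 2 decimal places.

By inclusion–exclusion:
Individual areas: |Parcel A| = 32, |Parcel B| = 28.
|Parcel A∩Parcel B|: x∈[3,6], y∈[1,8] → 3·7 = 21.
|Parcel A ∪ Parcel B| = 60 − 21 = 39.00.

39.00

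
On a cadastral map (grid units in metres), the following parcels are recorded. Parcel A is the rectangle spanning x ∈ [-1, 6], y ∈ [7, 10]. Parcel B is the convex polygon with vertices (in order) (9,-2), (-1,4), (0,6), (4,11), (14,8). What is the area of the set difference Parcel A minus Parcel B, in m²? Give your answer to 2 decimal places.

|Parcel A| = 21, |Parcel A∩Parcel B| = 12.
|Parcel A ∖ Parcel B| = |Parcel A| − |Parcel A∩Parcel B| = 21 − 12 = 9.00.

9.00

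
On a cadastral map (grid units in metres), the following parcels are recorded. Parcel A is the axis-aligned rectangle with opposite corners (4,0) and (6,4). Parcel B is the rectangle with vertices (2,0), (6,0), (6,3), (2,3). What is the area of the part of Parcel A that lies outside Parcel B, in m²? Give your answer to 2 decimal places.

2.00

|Parcel A∩Parcel B|: x∈[4,6], y∈[0,3] → 2·3 = 6.
|Parcel A| = 8.
|Parcel A ∖ Parcel B| = |Parcel A| − |Parcel A∩Parcel B| = 8 − 6 = 2.00.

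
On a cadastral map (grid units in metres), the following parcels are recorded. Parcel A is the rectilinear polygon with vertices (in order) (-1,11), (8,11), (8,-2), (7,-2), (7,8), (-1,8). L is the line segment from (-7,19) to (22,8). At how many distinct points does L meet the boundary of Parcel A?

0

The segment lies entirely outside Parcel A and never meets its boundary.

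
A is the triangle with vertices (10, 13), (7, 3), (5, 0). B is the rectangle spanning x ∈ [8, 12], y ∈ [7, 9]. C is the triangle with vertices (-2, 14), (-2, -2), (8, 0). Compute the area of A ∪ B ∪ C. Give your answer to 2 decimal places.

By inclusion–exclusion:
Individual areas: |A| = 5.5, |B| = 8, |C| = 80.
|A∩B| = 0.7231.
|A∩C| = 0.8364.
|B∩C| = 0.
|A∩B∩C| = 0.
|A ∪ B ∪ C| = 93.5 − 1.5595 + 0 = 91.94.

91.94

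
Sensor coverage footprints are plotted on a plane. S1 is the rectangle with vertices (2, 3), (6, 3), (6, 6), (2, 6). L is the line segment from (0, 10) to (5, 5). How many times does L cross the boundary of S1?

The segment meets the boundary at (4,6).

1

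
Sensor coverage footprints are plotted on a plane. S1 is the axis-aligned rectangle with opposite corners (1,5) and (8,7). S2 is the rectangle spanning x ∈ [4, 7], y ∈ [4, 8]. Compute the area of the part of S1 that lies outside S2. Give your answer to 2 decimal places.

8.00

|S1∩S2|: x∈[4,7], y∈[5,7] → 3·2 = 6.
|S1| = 14.
|S1 ∖ S2| = |S1| − |S1∩S2| = 14 − 6 = 8.00.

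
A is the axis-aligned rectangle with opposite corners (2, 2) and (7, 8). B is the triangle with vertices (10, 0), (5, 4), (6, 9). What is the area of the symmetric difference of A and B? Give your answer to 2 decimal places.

29.19

|A| = 30, |B| = 14.5, |A∩B| = 7.6528.
|A △ B| = |A| + |B| − 2·|A∩B| = 30 + 14.5 − 15.3056 = 29.19.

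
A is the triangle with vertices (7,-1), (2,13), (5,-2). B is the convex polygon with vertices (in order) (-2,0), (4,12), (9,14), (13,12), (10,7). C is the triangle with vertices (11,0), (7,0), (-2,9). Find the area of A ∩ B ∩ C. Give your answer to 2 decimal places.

1.08

The intersection is the polygon with vertices (3.91,3.448), (3.571,5.143), (5.055,4.116).
By the shoelace formula its area is 1.08.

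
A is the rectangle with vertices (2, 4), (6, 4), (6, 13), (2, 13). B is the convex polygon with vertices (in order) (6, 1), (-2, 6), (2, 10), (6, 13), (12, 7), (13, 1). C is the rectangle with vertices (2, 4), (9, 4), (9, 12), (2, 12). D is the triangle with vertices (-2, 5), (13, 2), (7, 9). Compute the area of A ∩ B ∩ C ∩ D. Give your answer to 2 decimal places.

The intersection is the polygon with vertices (2,6.778), (6,8.556), (6,4), (3,4), (2,4.2).
By the shoelace formula its area is 14.57.

14.57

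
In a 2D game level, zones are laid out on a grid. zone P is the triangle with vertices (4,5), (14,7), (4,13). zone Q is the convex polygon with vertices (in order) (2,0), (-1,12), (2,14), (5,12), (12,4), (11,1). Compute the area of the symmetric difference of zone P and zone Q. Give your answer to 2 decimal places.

|zone P| = 40, |zone Q| = 109, |zone P∩zone Q| = 24.4504.
|zone P △ zone Q| = |zone P| + |zone Q| − 2·|zone P∩zone Q| = 40 + 109 − 48.9007 = 100.10.

100.10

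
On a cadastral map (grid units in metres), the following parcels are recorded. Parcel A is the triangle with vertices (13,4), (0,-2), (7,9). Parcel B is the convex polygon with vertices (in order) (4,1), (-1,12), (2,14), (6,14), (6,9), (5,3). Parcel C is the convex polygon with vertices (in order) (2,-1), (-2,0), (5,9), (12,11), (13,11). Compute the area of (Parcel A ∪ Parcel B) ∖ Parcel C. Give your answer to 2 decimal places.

|Parcel A ∪ Parcel B| = 99.5756.
|(Parcel A ∪ Parcel B) ∩ Parcel C| = 33.8922.
|(Parcel A ∪ Parcel B) ∖ Parcel C| = 99.5756 − 33.8922 = 65.68.

65.68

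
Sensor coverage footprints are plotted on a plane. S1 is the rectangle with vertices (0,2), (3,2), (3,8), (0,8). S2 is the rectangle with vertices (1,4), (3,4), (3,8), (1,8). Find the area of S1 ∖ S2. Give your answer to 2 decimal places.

|S1∩S2|: x∈[1,3], y∈[4,8] → 2·4 = 8.
|S1| = 18.
|S1 ∖ S2| = |S1| − |S1∩S2| = 18 − 8 = 10.00.

10.00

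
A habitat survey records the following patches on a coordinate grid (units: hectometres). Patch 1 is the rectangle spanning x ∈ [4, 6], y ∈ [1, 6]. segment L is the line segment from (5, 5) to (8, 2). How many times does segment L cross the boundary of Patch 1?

1

The segment meets the boundary at (6,4).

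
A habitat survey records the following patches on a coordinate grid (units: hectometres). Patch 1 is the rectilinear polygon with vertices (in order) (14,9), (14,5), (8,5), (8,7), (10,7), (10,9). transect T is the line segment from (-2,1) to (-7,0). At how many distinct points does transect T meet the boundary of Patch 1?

0

The segment lies entirely outside Patch 1 and never meets its boundary.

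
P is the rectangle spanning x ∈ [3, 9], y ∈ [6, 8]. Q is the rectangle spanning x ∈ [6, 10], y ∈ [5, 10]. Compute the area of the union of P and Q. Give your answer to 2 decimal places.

By inclusion–exclusion:
Individual areas: |P| = 12, |Q| = 20.
|P∩Q|: x∈[6,9], y∈[6,8] → 3·2 = 6.
|P ∪ Q| = 32 − 6 = 26.00.

26.00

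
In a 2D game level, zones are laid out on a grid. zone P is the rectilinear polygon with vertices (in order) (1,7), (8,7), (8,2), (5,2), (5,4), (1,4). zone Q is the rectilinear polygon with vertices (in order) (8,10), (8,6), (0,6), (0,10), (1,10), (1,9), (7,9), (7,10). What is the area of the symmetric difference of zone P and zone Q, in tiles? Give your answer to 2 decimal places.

39.00

|zone P| = 27, |zone Q| = 26, |zone P∩zone Q| = 7.
|zone P △ zone Q| = |zone P| + |zone Q| − 2·|zone P∩zone Q| = 27 + 26 − 14 = 39.00.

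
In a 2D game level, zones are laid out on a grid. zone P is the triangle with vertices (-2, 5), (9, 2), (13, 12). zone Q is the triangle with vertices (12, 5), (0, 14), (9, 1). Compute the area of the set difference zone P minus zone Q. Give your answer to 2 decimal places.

38.78

|zone P| = 61, |zone P∩zone Q| = 22.2215.
|zone P ∖ zone Q| = |zone P| − |zone P∩zone Q| = 61 − 22.2215 = 38.78.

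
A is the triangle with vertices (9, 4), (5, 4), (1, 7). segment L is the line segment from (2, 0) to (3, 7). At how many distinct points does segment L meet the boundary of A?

The segment meets the boundary at (2.898,6.288), (2.806,5.645).

2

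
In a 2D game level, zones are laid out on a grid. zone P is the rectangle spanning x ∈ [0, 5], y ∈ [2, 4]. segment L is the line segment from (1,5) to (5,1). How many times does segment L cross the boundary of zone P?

2

The segment meets the boundary at (4,2), (2,4).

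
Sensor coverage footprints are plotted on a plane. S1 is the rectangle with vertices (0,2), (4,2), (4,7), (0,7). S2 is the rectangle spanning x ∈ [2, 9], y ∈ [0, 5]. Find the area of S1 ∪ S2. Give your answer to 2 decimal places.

49.00

By inclusion–exclusion:
Individual areas: |S1| = 20, |S2| = 35.
|S1∩S2|: x∈[2,4], y∈[2,5] → 2·3 = 6.
|S1 ∪ S2| = 55 − 6 = 49.00.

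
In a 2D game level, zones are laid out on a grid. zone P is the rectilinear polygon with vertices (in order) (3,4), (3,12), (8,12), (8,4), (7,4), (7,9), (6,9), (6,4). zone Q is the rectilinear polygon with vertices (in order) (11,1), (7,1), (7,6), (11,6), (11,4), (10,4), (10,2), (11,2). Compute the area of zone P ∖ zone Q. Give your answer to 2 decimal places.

33.00

|zone P| = 35, |zone P∩zone Q| = 2.
|zone P ∖ zone Q| = |zone P| − |zone P∩zone Q| = 35 − 2 = 33.00.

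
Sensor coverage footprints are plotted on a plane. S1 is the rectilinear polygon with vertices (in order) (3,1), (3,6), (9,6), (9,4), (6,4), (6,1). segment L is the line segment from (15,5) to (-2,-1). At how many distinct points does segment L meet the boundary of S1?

2

The segment meets the boundary at (3.667,1), (6,1.824).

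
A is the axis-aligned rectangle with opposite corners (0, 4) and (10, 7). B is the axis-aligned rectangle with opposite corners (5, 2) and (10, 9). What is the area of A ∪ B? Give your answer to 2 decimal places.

By inclusion–exclusion:
Individual areas: |A| = 30, |B| = 35.
|A∩B|: x∈[5,10], y∈[4,7] → 5·3 = 15.
|A ∪ B| = 65 − 15 = 50.00.

50.00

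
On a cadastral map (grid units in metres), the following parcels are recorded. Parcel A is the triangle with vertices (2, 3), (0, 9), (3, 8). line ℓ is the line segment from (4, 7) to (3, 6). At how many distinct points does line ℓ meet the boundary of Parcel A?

0

The segment lies entirely outside Parcel A and never meets its boundary.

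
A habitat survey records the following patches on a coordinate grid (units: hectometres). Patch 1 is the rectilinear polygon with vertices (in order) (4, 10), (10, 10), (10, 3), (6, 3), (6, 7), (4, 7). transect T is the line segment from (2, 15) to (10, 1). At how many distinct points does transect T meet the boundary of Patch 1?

The segment meets the boundary at (8.857,3), (4.857,10).

2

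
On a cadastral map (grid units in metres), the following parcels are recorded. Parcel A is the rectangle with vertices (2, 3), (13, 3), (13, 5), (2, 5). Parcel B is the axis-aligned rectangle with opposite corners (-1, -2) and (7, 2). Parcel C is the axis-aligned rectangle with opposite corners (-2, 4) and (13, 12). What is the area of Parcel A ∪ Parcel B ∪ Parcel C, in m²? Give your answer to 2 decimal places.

By inclusion–exclusion:
Individual areas: |Parcel A| = 22, |Parcel B| = 32, |Parcel C| = 120.
|Parcel A∩Parcel B| = 0 (no overlap).
|Parcel A∩Parcel C|: x∈[2,13], y∈[4,5] → 11·1 = 11.
|Parcel B∩Parcel C| = 0 (no overlap).
|Parcel A∩Parcel B∩Parcel C| = 0.
|Parcel A ∪ Parcel B ∪ Parcel C| = 174 − 11 + 0 = 163.00.

163.00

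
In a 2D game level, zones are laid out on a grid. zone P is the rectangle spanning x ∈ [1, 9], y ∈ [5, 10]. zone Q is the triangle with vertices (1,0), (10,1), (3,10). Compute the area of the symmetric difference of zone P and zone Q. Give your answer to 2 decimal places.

59.56

|zone P| = 40, |zone Q| = 44, |zone P∩zone Q| = 12.2222.
|zone P △ zone Q| = |zone P| + |zone Q| − 2·|zone P∩zone Q| = 40 + 44 − 24.4444 = 59.56.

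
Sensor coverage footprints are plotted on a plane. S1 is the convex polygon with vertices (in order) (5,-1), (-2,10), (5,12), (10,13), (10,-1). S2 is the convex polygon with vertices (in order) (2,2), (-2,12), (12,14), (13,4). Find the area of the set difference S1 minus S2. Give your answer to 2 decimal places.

25.02

|S1| = 113, |S1∩S2| = 87.9793.
|S1 ∖ S2| = |S1| − |S1∩S2| = 113 − 87.9793 = 25.02.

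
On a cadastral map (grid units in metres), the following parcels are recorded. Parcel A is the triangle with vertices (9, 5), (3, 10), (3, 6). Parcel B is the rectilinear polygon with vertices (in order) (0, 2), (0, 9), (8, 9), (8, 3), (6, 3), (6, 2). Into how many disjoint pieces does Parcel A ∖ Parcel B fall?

2

Parcel A ∖ Parcel B splits into 2 disjoint pieces (area 0.3333, area 0.6).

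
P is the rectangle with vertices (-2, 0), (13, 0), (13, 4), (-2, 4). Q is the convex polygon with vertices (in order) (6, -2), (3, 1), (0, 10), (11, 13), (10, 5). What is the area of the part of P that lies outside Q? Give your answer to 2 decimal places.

|P| = 60, |P∩Q| = 22.1429.
|P ∖ Q| = |P| − |P∩Q| = 60 − 22.1429 = 37.86.

37.86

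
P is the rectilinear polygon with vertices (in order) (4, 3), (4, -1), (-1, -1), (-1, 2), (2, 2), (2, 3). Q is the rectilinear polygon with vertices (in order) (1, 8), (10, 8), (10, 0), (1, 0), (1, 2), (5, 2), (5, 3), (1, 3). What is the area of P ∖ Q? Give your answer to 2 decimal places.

11.00

|P| = 17, |P∩Q| = 6.
|P ∖ Q| = |P| − |P∩Q| = 17 − 6 = 11.00.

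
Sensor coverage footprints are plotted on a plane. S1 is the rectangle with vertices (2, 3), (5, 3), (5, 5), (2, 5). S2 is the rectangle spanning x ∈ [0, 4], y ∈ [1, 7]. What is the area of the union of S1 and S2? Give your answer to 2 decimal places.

By inclusion–exclusion:
Individual areas: |S1| = 6, |S2| = 24.
|S1∩S2|: x∈[2,4], y∈[3,5] → 2·2 = 4.
|S1 ∪ S2| = 30 − 4 = 26.00.

26.00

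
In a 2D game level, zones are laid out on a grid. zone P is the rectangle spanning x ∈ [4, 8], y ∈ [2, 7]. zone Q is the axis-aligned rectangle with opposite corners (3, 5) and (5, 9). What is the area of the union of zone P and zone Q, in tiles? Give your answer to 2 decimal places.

By inclusion–exclusion:
Individual areas: |zone P| = 20, |zone Q| = 8.
|zone P∩zone Q|: x∈[4,5], y∈[5,7] → 1·2 = 2.
|zone P ∪ zone Q| = 28 − 2 = 26.00.

26.00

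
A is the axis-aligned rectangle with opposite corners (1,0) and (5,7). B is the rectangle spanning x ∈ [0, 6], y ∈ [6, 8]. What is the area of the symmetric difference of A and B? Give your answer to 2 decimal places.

|A∩B|: x∈[1,5], y∈[6,7] → 4·1 = 4.
|A △ B| = |A| + |B| − 2·|A∩B| = 28 + 12 − 8 = 32.00.

32.00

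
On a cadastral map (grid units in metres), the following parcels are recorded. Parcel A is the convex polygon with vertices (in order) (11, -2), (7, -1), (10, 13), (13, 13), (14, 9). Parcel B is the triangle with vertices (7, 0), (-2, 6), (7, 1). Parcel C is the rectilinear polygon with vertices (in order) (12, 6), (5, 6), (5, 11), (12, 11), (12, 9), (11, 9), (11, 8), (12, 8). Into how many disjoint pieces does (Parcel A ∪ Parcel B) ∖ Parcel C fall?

(Parcel A ∪ Parcel B) ∖ Parcel C splits into 2 disjoint pieces (area 49.6786, area 4.5).

2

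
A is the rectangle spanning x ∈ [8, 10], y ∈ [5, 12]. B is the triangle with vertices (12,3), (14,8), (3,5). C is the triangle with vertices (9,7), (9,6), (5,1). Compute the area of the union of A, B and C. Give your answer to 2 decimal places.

By inclusion–exclusion:
Individual areas: |A| = 14, |B| = 24.5, |C| = 2.
|A∩B| = 3.2727.
|A∩C| = 0.85.
|B∩C| = 1.3229.
|A∩B∩C| = 0.7961.
|A ∪ B ∪ C| = 40.5 − 5.4456 + 0.7961 = 35.85.

35.85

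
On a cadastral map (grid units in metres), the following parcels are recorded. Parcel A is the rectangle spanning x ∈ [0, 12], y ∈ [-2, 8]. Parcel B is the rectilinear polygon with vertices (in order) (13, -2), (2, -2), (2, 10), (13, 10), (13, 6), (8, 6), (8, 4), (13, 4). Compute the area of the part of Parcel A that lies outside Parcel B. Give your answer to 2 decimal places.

|Parcel A| = 120, |Parcel A∩Parcel B| = 92.
|Parcel A ∖ Parcel B| = |Parcel A| − |Parcel A∩Parcel B| = 120 − 92 = 28.00.

28.00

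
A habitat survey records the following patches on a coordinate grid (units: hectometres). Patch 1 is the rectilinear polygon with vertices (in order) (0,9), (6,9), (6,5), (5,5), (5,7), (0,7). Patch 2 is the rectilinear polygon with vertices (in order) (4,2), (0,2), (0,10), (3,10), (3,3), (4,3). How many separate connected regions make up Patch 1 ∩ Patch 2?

Patch 1 ∩ Patch 2 is a single connected region.

1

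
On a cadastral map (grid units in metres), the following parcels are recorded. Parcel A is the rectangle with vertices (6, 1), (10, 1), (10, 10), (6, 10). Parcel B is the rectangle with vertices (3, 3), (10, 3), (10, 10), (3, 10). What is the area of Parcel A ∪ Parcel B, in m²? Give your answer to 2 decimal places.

57.00

By inclusion–exclusion:
Individual areas: |Parcel A| = 36, |Parcel B| = 49.
|Parcel A∩Parcel B|: x∈[6,10], y∈[3,10] → 4·7 = 28.
|Parcel A ∪ Parcel B| = 85 − 28 = 57.00.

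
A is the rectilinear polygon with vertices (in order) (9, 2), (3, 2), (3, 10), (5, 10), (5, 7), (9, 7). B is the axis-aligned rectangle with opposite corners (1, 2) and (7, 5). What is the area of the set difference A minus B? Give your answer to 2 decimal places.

|A| = 36, |A∩B| = 12.
|A ∖ B| = |A| − |A∩B| = 36 − 12 = 24.00.

24.00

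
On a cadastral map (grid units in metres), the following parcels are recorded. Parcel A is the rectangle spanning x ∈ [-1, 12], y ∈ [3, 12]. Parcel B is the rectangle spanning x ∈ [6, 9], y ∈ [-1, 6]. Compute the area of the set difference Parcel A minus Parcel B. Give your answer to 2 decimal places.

|Parcel A∩Parcel B|: x∈[6,9], y∈[3,6] → 3·3 = 9.
|Parcel A| = 117.
|Parcel A ∖ Parcel B| = |Parcel A| − |Parcel A∩Parcel B| = 117 − 9 = 108.00.

108.00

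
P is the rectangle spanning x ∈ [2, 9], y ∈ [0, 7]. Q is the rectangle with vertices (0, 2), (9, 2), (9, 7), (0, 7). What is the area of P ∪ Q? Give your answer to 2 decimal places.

By inclusion–exclusion:
Individual areas: |P| = 49, |Q| = 45.
|P∩Q|: x∈[2,9], y∈[2,7] → 7·5 = 35.
|P ∪ Q| = 94 − 35 = 59.00.

59.00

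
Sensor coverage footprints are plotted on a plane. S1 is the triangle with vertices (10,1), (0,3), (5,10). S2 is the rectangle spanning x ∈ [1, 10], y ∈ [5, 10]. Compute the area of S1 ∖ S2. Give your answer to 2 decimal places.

24.13

|S1| = 40, |S1∩S2| = 15.873.
|S1 ∖ S2| = |S1| − |S1∩S2| = 40 − 15.873 = 24.13.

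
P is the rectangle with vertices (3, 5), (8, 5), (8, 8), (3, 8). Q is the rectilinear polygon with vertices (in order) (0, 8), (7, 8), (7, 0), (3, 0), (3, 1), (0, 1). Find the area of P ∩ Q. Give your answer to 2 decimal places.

The intersection is the polygon with vertices (7,8), (7,5), (3,5), (3,8).
By the shoelace formula its area is 12.00.

12.00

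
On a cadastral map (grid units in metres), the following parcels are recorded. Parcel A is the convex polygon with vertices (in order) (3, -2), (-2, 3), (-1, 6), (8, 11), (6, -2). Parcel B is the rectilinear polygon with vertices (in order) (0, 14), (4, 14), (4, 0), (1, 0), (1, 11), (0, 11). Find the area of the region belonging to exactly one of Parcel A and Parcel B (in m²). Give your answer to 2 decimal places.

72.83

|Parcel A| = 75.5, |Parcel B| = 45, |Parcel A∩Parcel B| = 23.8333.
|Parcel A △ Parcel B| = |Parcel A| + |Parcel B| − 2·|Parcel A∩Parcel B| = 75.5 + 45 − 47.6667 = 72.83.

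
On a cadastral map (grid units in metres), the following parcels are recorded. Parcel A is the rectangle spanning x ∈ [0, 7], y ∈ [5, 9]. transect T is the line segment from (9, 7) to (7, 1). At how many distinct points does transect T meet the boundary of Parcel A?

The segment lies entirely outside Parcel A and never meets its boundary.

0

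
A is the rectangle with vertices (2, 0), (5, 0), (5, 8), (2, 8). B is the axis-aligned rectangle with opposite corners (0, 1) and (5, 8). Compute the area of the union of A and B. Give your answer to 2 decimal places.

38.00

By inclusion–exclusion:
Individual areas: |A| = 24, |B| = 35.
|A∩B|: x∈[2,5], y∈[1,8] → 3·7 = 21.
|A ∪ B| = 59 − 21 = 38.00.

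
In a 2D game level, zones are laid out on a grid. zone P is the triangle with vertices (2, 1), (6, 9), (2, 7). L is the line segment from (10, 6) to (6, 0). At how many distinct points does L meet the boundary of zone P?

The segment lies entirely outside zone P and never meets its boundary.

0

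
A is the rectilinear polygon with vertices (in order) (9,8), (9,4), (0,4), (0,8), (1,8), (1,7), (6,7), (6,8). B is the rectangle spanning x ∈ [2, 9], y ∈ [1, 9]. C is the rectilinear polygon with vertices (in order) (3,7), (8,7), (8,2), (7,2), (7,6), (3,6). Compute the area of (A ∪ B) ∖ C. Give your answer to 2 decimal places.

|A ∪ B| = 63.
|(A ∪ B) ∩ C| = 9.
|(A ∪ B) ∖ C| = 63 − 9 = 54.00.

54.00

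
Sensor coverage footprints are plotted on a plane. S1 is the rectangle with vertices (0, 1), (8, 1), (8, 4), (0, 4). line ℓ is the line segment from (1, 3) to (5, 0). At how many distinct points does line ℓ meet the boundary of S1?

1

The segment meets the boundary at (3.667,1).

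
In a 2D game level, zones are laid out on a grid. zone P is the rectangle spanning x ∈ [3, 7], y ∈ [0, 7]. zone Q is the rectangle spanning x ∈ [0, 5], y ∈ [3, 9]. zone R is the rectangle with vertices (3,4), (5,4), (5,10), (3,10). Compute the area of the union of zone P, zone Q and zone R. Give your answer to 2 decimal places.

52.00

By inclusion–exclusion:
Individual areas: |zone P| = 28, |zone Q| = 30, |zone R| = 12.
|zone P∩zone Q|: x∈[3,5], y∈[3,7] → 2·4 = 8.
|zone P∩zone R|: x∈[3,5], y∈[4,7] → 2·3 = 6.
|zone Q∩zone R|: x∈[3,5], y∈[4,9] → 2·5 = 10.
|zone P∩zone Q∩zone R| = 6.
|zone P ∪ zone Q ∪ zone R| = 70 − 24 + 6 = 52.00.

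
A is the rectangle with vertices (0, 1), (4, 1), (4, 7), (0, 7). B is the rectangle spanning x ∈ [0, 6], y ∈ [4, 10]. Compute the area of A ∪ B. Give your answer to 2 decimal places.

By inclusion–exclusion:
Individual areas: |A| = 24, |B| = 36.
|A∩B|: x∈[0,4], y∈[4,7] → 4·3 = 12.
|A ∪ B| = 60 − 12 = 48.00.

48.00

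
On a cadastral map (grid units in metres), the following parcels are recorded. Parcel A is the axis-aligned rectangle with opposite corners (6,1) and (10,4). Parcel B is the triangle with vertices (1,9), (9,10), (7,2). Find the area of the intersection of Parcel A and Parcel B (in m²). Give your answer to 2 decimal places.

The intersection is the polygon with vertices (6,4), (7.5,4), (7,2), (6,3.167).
By the shoelace formula its area is 1.92.

1.92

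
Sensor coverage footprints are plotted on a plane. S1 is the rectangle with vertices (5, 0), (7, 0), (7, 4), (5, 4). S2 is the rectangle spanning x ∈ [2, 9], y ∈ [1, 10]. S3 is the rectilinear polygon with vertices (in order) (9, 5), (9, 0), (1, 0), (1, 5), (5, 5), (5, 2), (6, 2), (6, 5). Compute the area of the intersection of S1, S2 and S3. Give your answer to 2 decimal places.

4.00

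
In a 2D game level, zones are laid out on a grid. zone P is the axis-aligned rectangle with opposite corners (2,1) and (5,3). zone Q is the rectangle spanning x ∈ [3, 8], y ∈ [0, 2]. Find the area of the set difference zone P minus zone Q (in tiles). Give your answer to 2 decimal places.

|zone P∩zone Q|: x∈[3,5], y∈[1,2] → 2·1 = 2.
|zone P| = 6.
|zone P ∖ zone Q| = |zone P| − |zone P∩zone Q| = 6 − 2 = 4.00.

4.00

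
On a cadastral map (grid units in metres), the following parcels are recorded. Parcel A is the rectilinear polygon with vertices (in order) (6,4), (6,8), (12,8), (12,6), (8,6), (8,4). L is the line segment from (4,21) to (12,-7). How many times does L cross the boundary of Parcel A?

2

The segment meets the boundary at (8.286,6), (7.714,8).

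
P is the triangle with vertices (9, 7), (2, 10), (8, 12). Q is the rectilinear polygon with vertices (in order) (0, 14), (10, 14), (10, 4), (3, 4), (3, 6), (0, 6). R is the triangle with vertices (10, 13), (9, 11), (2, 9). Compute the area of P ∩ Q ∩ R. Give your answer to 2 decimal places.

3.85

The intersection is the polygon with vertices (8.243,10.784), (3.4,9.4), (3.077,9.539), (8,12).
By the shoelace formula its area is 3.85.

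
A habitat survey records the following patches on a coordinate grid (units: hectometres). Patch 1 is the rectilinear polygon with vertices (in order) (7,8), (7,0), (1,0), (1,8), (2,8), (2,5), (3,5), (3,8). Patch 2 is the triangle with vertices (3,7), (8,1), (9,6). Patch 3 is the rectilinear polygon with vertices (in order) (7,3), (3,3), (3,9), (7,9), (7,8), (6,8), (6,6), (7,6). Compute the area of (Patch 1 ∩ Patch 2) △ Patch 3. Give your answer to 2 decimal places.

15.10

|Patch 1 ∩ Patch 2| = 8.2667.
|(Patch 1 ∩ Patch 2) ∩ Patch 3| = 7.5833.
|(Patch 1 ∩ Patch 2) △ Patch 3| = 8.2667 + 22 − 15.1667 = 15.10.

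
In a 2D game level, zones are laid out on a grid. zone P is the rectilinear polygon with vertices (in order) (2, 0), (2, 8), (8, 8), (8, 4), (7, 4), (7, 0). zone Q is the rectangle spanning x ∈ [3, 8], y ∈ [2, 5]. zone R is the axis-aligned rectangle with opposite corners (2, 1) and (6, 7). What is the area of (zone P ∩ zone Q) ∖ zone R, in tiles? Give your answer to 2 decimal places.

|zone P ∩ zone Q| = 13.
|(zone P ∩ zone Q) ∩ zone R| = 9.
|(zone P ∩ zone Q) ∖ zone R| = 13 − 9 = 4.00.

4.00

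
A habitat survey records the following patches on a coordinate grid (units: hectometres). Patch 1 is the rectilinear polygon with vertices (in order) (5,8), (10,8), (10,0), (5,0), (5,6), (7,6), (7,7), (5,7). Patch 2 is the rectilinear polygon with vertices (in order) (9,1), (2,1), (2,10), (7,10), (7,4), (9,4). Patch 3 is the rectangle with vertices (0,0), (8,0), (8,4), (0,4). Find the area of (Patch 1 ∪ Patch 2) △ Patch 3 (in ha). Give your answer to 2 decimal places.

|Patch 1 ∪ Patch 2| = 71.
|(Patch 1 ∪ Patch 2) ∩ Patch 3| = 21.
|(Patch 1 ∪ Patch 2) △ Patch 3| = 71 + 32 − 42 = 61.00.

61.00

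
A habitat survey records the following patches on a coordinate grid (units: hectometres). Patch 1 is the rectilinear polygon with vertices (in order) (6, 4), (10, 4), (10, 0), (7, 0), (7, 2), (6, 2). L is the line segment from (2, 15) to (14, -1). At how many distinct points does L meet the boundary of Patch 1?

The segment lies entirely outside Patch 1 and never meets its boundary.

0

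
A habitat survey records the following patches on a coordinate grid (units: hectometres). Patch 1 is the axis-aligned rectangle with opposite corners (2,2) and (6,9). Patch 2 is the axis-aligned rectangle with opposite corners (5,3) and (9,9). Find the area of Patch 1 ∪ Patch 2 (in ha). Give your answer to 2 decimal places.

46.00

By inclusion–exclusion:
Individual areas: |Patch 1| = 28, |Patch 2| = 24.
|Patch 1∩Patch 2|: x∈[5,6], y∈[3,9] → 1·6 = 6.
|Patch 1 ∪ Patch 2| = 52 − 6 = 46.00.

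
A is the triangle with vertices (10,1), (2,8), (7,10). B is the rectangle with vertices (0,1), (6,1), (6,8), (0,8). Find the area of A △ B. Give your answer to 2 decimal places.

|A| = 25.5, |B| = 42, |A∩B| = 7.
|A △ B| = |A| + |B| − 2·|A∩B| = 25.5 + 42 − 14 = 53.50.

53.50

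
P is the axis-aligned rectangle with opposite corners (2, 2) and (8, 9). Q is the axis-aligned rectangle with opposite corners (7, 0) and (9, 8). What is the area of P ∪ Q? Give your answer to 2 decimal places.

52.00

By inclusion–exclusion:
Individual areas: |P| = 42, |Q| = 16.
|P∩Q|: x∈[7,8], y∈[2,8] → 1·6 = 6.
|P ∪ Q| = 58 − 6 = 52.00.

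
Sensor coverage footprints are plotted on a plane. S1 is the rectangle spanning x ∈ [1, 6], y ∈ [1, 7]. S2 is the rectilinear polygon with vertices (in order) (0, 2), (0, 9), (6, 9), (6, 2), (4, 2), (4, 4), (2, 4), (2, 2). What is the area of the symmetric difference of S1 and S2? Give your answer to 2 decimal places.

26.00

|S1| = 30, |S2| = 38, |S1∩S2| = 21.
|S1 △ S2| = |S1| + |S2| − 2·|S1∩S2| = 30 + 38 − 42 = 26.00.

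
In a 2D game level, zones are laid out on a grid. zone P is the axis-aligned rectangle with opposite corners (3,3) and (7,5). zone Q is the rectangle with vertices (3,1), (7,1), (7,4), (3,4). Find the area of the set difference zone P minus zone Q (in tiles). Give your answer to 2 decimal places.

|zone P∩zone Q|: x∈[3,7], y∈[3,4] → 4·1 = 4.
|zone P| = 8.
|zone P ∖ zone Q| = |zone P| − |zone P∩zone Q| = 8 − 4 = 4.00.

4.00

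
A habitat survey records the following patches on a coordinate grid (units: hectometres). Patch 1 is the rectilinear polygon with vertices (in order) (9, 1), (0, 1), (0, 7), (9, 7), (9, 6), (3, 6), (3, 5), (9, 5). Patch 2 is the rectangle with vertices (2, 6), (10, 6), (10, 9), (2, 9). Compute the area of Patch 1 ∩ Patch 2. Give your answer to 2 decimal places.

The intersection is the polygon with vertices (9,7), (9,6), (3,6), (2,6), (2,7).
By the shoelace formula its area is 7.00.

7.00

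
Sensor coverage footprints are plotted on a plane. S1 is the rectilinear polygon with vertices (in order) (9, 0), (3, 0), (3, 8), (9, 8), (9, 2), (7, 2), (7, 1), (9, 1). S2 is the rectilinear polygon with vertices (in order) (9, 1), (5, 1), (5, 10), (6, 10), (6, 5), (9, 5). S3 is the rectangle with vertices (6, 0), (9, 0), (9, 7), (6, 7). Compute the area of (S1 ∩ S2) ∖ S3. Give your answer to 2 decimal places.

7.00

|S1 ∩ S2| = 17.
|(S1 ∩ S2) ∩ S3| = 10.
|(S1 ∩ S2) ∖ S3| = 17 − 10 = 7.00.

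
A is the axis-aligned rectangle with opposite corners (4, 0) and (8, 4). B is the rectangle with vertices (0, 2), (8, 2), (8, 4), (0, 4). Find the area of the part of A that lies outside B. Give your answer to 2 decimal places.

|A∩B|: x∈[4,8], y∈[2,4] → 4·2 = 8.
|A| = 16.
|A ∖ B| = |A| − |A∩B| = 16 − 8 = 8.00.

8.00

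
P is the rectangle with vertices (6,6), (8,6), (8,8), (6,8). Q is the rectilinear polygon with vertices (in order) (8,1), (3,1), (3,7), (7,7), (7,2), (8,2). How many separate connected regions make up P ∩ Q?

P ∩ Q is a single connected region.

1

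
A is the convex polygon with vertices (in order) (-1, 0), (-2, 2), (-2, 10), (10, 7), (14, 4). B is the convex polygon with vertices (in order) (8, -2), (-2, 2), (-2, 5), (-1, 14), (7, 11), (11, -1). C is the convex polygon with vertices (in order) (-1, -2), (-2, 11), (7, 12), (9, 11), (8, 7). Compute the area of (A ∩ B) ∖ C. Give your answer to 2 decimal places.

21.55

|A ∩ B| = 76.3832.
|(A ∩ B) ∩ C| = 54.8347.
|(A ∩ B) ∖ C| = 76.3832 − 54.8347 = 21.55.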